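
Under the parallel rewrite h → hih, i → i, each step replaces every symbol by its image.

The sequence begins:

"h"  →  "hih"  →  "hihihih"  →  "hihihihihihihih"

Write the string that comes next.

hihihihihihihihihihihihihihihih

Replace each of the 15 characters of hihihihihihihih in place — hih i hih i hih i hih i hih i hih i hih i hih — and concatenate.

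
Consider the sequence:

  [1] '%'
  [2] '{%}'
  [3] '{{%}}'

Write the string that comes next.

{{{%}}}

s(k+1) = {·s(k)·}, so each term gains { as a prefix and } as a suffix.
One more step from {{%}} gives the answer.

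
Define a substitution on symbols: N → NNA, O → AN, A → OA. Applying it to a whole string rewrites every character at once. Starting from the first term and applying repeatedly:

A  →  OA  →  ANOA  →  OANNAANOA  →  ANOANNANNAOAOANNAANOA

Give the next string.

Replace each of the 21 characters of ANOANNANNAOAOANNAANOA in place — OA NNA AN OA NNA NNA OA NNA NNA OA AN OA AN OA NNA NNA OA OA NNA AN OA — and concatenate.

OANNAANOANNANNAOANNANNAOAANOAANOANNANNAOAOANNAANOA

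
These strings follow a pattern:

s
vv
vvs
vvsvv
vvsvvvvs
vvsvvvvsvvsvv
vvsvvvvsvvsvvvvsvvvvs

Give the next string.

From term 3 onward, concatenate the last term with the second-to-last: vv·s = vvs, vvs·vv = vvsvv, …
The next term joins vvsvvvvsvvsvvvvsvvvvs and vvsvvvvsvvsvv.

vvsvvvvsvvsvvvvsvvvvsvvsvvvvsvvsvv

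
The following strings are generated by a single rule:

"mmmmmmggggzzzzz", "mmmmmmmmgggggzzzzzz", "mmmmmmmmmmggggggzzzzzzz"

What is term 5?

The n-th term is 2n m's then n+1 g's then n+2 z's, where the shown terms are n = 3, 4, 5.
For term 5, n = 7, so the run lengths are 14, 8, 9.

mmmmmmmmmmmmmmggggggggzzzzzzzzz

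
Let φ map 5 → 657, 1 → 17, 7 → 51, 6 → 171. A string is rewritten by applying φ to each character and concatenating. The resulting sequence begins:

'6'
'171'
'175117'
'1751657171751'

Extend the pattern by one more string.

Applying the rule to each of the 13 symbols of 1751657171751 gives the pieces 17 51 657 17 171 657 51 17 51 17 51 657 17, which concatenate to the answer.

175165717171657511751175165717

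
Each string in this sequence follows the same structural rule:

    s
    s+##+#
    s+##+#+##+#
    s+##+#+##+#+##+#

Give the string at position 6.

s+##+#+##+#+##+#+##+#+##+#

The strings grow by a fixed suffix +##+# each time.
From s+##+#+##+#+##+#, 2 further steps: s+##+#+##+#+##+# → s+##+#+##+#+##+#+##+# → (answer).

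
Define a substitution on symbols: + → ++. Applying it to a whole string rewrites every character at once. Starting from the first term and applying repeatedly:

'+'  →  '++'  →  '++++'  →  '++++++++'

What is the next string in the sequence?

++++++++++++++++

Rewriting each symbol of ++++++++: +→++, +→++, +→++, +→++, +→++, +→++, +→++, +→++, which concatenates to ++ ++ ++ ++ ++ ++ ++ ++.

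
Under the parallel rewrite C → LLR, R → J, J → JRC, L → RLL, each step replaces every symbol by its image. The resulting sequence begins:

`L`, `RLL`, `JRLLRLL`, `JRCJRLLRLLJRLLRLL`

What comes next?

Replace each of the 17 characters of JRCJRLLRLLJRLLRLL in place — JRC J LLR JRC J RLL RLL J RLL RLL JRC J RLL RLL J RLL RLL — and concatenate.

JRCJLLRJRCJRLLRLLJRLLRLLJRCJRLLRLLJRLLRLL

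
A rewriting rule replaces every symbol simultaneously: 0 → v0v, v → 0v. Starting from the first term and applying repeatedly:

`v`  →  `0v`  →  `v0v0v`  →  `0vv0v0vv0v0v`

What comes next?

Expanding 0vv0v0vv0v0v: 0→v0v, v→0v, v→0v, 0→v0v, v→0v, 0→v0v, v→0v, v→0v, 0→v0v, v→0v, 0→v0v, v→0v. Concatenated: v0v 0v 0v v0v 0v v0v 0v 0v v0v 0v v0v 0v.

v0v0v0vv0v0vv0v0v0vv0v0vv0v0v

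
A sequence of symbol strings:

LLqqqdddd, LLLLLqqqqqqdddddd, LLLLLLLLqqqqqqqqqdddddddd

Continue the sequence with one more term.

The n-th term is 3n-1 L's then 3n q's then 2n+2 d's (n = 1, 2, …).
Setting n = 4 gives 11, 12, 10 characters in each block.

LLLLLLLLLLLqqqqqqqqqqqqdddddddddd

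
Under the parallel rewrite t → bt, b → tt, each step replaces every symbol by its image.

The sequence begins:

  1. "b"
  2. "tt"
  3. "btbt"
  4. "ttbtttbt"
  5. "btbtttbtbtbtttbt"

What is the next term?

φ(btbtttbtbtbtttbt) expands symbol-by-symbol to tt bt tt bt bt bt tt bt tt bt tt bt bt bt tt bt; joining the 16 pieces gives the next term.

ttbtttbtbtbtttbtttbtttbtbtbtttbt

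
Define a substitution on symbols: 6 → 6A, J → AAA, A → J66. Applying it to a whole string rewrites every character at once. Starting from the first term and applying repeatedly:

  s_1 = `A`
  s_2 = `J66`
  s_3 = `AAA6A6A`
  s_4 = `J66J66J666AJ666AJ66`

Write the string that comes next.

AAA6A6AAAA6A6AAAA6A6A6AJ66AAA6A6A6AJ66AAA6A6A

φ(J66J66J666AJ666AJ66) expands symbol-by-symbol to AAA 6A 6A AAA 6A 6A AAA 6A 6A 6A J66 AAA 6A 6A 6A J66 AAA 6A 6A; joining the 19 pieces gives the next term.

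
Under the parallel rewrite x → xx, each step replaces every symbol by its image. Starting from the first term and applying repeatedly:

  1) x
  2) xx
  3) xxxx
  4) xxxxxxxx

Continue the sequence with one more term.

xxxxxxxxxxxxxxxx

Rewriting each symbol of xxxxxxxx: x→xx, x→xx, x→xx, x→xx, x→xx, x→xx, x→xx, x→xx, which concatenates to xx xx xx xx xx xx xx xx.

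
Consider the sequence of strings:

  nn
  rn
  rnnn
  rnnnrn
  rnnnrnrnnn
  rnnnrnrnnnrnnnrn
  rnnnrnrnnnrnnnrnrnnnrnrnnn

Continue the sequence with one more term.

This is a Fibonacci-style word recurrence s(k) = s(k−1)·s(k−2): e.g. rn·nn = rnnn.
So term 8 is rnnnrnrnnnrnnnrnrnnnrnrnnn·rnnnrnrnnnrnnnrn.

rnnnrnrnnnrnnnrnrnnnrnrnnnrnnnrnrnnnrnnnrn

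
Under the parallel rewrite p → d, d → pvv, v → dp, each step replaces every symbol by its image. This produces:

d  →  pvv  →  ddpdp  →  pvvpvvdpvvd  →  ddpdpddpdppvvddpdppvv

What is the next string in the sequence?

Rewriting the 21 symbols of ddpdpddpdppvvddpdppvv one by one yields pvv pvv d pvv d pvv pvv d pvv d d dp dp pvv pvv d pvv d d dp dp; concatenated:

pvvpvvdpvvdpvvpvvdpvvdddpdppvvpvvdpvvdddpdp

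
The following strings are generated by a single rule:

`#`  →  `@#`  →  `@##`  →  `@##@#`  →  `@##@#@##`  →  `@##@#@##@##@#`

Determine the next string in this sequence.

Each term (from the third on) is the previous term followed by the one before it: term 3 = @#·# = @##.
The next term joins @##@#@##@##@# and @##@#@##.

@##@#@##@##@#@##@#@##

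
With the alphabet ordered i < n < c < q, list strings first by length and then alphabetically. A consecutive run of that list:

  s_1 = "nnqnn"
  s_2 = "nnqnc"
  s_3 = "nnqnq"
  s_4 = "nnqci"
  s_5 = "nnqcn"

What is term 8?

Stepping forward 3 times from nnqcn: nnqcn → nnqcc → nnqcq, then the target.

nnqqi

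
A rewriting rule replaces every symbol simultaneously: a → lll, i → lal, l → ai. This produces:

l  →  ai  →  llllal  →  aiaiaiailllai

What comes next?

Applying the rule to each of the 13 symbols of aiaiaiailllai gives the pieces lll lal lll lal lll lal lll lal ai ai ai lll lal, which concatenate to the answer.

llllalllllalllllalllllalaiaiaillllal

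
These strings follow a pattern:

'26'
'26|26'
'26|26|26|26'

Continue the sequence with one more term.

Every step duplicates the string with '|' between the halves.
So the next term is two copies of 26|26|26|26 with '|' between the halves.

26|26|26|26|26|26|26|26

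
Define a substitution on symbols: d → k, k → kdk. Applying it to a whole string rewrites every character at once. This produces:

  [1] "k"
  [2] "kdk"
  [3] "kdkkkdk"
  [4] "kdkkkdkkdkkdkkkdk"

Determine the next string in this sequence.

Rewriting the 17 symbols of kdkkkdkkdkkdkkkdk one by one yields kdk k kdk kdk kdk k kdk kdk k kdk kdk k kdk kdk kdk k kdk; concatenated:

kdkkkdkkdkkdkkkdkkdkkkdkkdkkkdkkdkkdkkkdk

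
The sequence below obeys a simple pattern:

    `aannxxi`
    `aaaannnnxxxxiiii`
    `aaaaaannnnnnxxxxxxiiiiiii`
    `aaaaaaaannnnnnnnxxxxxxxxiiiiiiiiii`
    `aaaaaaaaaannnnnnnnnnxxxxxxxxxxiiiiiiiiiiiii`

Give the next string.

aaaaaaaaaaaannnnnnnnnnnnxxxxxxxxxxxxiiiiiiiiiiiiiiii

Each string has the form a^{2n} n^{2n} x^{2n} i^{3n-2} (n = 1, 2, …).
For the next term, n = 6, so the run lengths are 12, 12, 12, 16.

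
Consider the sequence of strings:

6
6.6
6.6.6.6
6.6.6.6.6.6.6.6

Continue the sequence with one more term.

Every step duplicates the string with '.' between the halves.
Doubling 6.6.6.6.6.6.6.6 with '.' between the halves:

6.6.6.6.6.6.6.6.6.6.6.6.6.6.6.6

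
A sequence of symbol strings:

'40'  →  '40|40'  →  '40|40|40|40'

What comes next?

Every step duplicates the string with '|' between the halves.
So the next term is two copies of 40|40|40|40 with '|' between the halves.

40|40|40|40|40|40|40|40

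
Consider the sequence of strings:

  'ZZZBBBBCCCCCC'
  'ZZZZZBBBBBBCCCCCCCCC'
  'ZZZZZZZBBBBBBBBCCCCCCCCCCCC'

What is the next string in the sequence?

ZZZZZZZZZBBBBBBBBBBCCCCCCCCCCCCCCC

The n-th term is 2n-1 Z's then 2n B's then 3n C's, where the shown terms are n = 2, 3, 4.
For the next term, n = 5, so the run lengths are 9, 10, 15.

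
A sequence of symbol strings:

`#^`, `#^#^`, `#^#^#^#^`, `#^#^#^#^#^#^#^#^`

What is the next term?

#^#^#^#^#^#^#^#^#^#^#^#^#^#^#^#^

Each string is two copies of the previous one concatenated.
One more doubling of #^#^#^#^#^#^#^#^ gives the answer.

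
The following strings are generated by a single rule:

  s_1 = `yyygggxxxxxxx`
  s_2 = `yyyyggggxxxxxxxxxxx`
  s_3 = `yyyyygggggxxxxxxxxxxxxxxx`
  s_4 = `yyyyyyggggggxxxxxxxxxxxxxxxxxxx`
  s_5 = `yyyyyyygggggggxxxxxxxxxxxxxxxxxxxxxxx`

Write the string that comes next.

yyyyyyyyggggggggxxxxxxxxxxxxxxxxxxxxxxxxxxx

Reading off run lengths: y runs 3, 4, 5, 6, 7; g runs 3, 4, 5, 6, 7; x runs 7, 11, 15, 19, 23 — each is linear in n (n = 1, 2, …).
For the next term, n = 6, so the run lengths are 8, 8, 27.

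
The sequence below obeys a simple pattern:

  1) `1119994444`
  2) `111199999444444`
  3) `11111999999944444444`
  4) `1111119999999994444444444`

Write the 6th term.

11111111999999999999944444444444444

Reading off run lengths: 1 runs 3, 4, 5, 6; 9 runs 3, 5, 7, 9; 4 runs 4, 6, 8, 10 — each is linear in n (n = 1, 2, …).
At n = 6 the blocks have lengths 8, 13, 14.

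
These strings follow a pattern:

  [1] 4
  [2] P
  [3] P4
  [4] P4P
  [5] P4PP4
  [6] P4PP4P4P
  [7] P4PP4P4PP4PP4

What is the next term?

P4PP4P4PP4PP4P4PP4P4P

This is a Fibonacci-style word recurrence s(k) = s(k−1)·s(k−2): e.g. P·4 = P4.
So term 8 is P4PP4P4PP4PP4·P4PP4P4P.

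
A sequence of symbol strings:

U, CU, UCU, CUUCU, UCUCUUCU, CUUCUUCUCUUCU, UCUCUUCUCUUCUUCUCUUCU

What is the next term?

CUUCUUCUCUUCUUCUCUUCUCUUCUUCUCUUCU

This is a Fibonacci-style word recurrence s(k) = s(k−2)·s(k−1): e.g. U·CU = UCU.
Continuing: CUUCUUCUCUUCU · UCUCUUCUCUUCUUCUCUUCU gives term 8.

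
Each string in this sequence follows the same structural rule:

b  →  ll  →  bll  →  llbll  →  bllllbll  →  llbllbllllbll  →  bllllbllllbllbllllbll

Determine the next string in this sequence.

llbllbllllbllbllllbllllbllbllllbll

From term 3 onward, concatenate the second-to-last term with the last: b·ll = bll, ll·bll = llbll, …
The next term joins llbllbllllbll and bllllbllllbllbllllbll.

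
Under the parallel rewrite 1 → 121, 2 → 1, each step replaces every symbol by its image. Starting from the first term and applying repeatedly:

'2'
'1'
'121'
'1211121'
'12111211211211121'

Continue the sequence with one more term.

12111211211211121121112112111211211211121

Applying the rule to each of the 17 symbols of 12111211211211121 gives the pieces 121 1 121 121 121 1 121 121 1 121 121 1 121 121 121 1 121, which concatenate to the answer.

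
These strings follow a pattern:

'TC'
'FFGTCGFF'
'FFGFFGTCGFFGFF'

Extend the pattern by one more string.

Each term wraps the previous one in FFG on the left and GFF on the right.
Applying this once more to FFGFFGTCGFFGFF:

FFGFFGFFGTCGFFGFFGFF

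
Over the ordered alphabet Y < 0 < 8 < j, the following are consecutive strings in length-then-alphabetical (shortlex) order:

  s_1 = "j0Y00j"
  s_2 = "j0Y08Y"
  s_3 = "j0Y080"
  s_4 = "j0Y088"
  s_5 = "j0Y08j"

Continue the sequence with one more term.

j0Y0jY

Find the rightmost character of j0Y08j below j, bump it to the next letter, and reset everything to its right to Y.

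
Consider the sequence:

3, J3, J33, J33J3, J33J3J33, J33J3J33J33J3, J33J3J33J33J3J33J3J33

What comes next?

J33J3J33J33J3J33J3J33J33J3J33J33J3

This is a Fibonacci-style word recurrence s(k) = s(k−1)·s(k−2): e.g. J3·3 = J33.
The next term joins J33J3J33J33J3J33J3J33 and J33J3J33J33J3.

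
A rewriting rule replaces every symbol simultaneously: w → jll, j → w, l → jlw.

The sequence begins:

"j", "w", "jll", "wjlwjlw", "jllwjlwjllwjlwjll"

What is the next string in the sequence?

Applying the rule to each of the 17 symbols of jllwjlwjllwjlwjll gives the pieces w jlw jlw jll w jlw jll w jlw jlw jll w jlw jll w jlw jlw, which concatenate to the answer.

wjlwjlwjllwjlwjllwjlwjlwjllwjlwjllwjlwjlw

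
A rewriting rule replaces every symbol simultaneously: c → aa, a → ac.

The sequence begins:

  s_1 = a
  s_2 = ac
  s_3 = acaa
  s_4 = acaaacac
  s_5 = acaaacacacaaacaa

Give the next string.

Replace each of the 16 characters of acaaacacacaaacaa in place — ac aa ac ac ac aa ac aa ac aa ac ac ac aa ac ac — and concatenate.

acaaacacacaaacaaacaaacacacaaacac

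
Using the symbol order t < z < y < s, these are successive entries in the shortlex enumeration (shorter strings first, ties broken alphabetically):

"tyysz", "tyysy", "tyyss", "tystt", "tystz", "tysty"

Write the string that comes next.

Treat tysty as a base-4 numeral over the given alphabet and add one, carrying through any trailing s's.

tysts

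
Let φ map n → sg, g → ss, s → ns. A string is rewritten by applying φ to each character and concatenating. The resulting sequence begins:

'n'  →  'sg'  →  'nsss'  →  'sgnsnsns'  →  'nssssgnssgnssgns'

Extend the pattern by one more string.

Rewriting the 16 symbols of nssssgnssgnssgns one by one yields sg ns ns ns ns ss sg ns ns ss sg ns ns ss sg ns; concatenated:

sgnsnsnsnssssgnsnssssgnsnssssgns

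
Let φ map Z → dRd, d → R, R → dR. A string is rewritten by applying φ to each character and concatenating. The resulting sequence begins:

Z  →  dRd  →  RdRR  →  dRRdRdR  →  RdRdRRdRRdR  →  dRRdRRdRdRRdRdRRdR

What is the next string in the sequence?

Replace each of the 18 characters of dRRdRRdRdRRdRdRRdR in place — R dR dR R dR dR R dR R dR dR R dR R dR dR R dR — and concatenate.

RdRdRRdRdRRdRRdRdRRdRRdRdRRdR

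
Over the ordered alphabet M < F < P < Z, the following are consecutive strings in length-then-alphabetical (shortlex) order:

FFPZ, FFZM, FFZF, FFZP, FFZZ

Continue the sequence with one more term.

Treat FFZZ as a base-4 numeral over the given alphabet and add one, carrying through any trailing Z's.

FPMM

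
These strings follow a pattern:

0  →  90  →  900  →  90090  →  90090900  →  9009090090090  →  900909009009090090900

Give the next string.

9009090090090900909009009090090090

Each term (from the third on) is the previous term followed by the one before it: term 3 = 90·0 = 900.
Continuing: 900909009009090090900 · 9009090090090 gives term 8.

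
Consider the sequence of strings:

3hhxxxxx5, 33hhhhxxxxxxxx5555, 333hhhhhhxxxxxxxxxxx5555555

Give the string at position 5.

The n-th term is n 3's then 2n h's then 3n+2 x's then 3n-2 5's (n = 1, 2, …).
At n = 5 the blocks have lengths 5, 10, 17, 13.

33333hhhhhhhhhhxxxxxxxxxxxxxxxxx5555555555555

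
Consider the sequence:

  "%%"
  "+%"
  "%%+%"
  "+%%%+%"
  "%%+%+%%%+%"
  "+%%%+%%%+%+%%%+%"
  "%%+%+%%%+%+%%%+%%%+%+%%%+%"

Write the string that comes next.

This is a Fibonacci-style word recurrence s(k) = s(k−2)·s(k−1): e.g. %%·+% = %%+%.
So term 8 is +%%%+%%%+%+%%%+%·%%+%+%%%+%+%%%+%%%+%+%%%+%.

+%%%+%%%+%+%%%+%%%+%+%%%+%+%%%+%%%+%+%%%+%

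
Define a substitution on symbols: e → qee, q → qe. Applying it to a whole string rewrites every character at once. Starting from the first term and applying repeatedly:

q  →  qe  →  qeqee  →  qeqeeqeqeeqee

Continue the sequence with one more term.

qeqeeqeqeeqeeqeqeeqeqeeqeeqeqeeqee

φ(qeqeeqeqeeqee) expands symbol-by-symbol to qe qee qe qee qee qe qee qe qee qee qe qee qee; joining the 13 pieces gives the next term.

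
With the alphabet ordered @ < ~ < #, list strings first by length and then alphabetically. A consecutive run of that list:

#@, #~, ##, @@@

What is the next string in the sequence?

@@~

Treat @@@ as a base-3 numeral over the given alphabet and add one, carrying through any trailing #'s.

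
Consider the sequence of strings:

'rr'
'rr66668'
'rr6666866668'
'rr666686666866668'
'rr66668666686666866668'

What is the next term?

The strings grow by a fixed suffix 66668 each time.
One more step from rr66668666686666866668 gives the answer.

rr6666866668666686666866668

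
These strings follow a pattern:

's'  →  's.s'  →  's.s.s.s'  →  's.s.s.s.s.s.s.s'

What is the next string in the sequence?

s.s.s.s.s.s.s.s.s.s.s.s.s.s.s.s

Every step duplicates the string with '.' between the halves.
One more doubling of s.s.s.s.s.s.s.s gives the answer.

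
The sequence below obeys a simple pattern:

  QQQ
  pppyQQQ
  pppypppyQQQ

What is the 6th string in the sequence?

pppypppypppypppypppyQQQ

The strings grow by a fixed prefix pppy each time.
From pppypppyQQQ, 3 further steps: pppypppyQQQ → pppypppypppyQQQ → pppypppypppypppyQQQ → (answer).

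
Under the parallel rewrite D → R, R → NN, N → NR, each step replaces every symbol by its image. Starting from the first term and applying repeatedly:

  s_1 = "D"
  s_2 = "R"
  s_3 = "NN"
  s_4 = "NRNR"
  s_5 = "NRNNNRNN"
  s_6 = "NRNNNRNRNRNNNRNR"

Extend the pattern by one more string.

NRNNNRNRNRNNNRNNNRNNNRNRNRNNNRNN

φ(NRNNNRNRNRNNNRNR) expands symbol-by-symbol to NR NN NR NR NR NN NR NN NR NN NR NR NR NN NR NN; joining the 16 pieces gives the next term.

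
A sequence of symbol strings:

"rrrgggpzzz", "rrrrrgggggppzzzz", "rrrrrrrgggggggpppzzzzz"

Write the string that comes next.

rrrrrrrrrgggggggggppppzzzzzz

Each string has the form r^{2n+1} g^{2n+1} p^{n} z^{n+2} (n = 1, 2, …).
At n = 4 the blocks have lengths 9, 9, 4, 6.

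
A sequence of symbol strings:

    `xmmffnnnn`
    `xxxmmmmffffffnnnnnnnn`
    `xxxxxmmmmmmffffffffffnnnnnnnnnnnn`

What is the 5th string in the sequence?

xxxxxxxxxmmmmmmmmmmffffffffffffffffffnnnnnnnnnnnnnnnnnnnn

Each string has the form x^{2n-1} m^{2n} f^{4n-2} n^{4n} (n = 1, 2, …).
Setting n = 5 gives 9, 10, 18, 20 characters in each block.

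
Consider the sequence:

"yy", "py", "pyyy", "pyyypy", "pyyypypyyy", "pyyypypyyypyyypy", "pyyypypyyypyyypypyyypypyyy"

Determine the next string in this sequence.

pyyypypyyypyyypypyyypypyyypyyypypyyypyyypy

From term 3 onward, concatenate the last term with the second-to-last: py·yy = pyyy, pyyy·py = pyyypy, …
So term 8 is pyyypypyyypyyypypyyypypyyy·pyyypypyyypyyypy.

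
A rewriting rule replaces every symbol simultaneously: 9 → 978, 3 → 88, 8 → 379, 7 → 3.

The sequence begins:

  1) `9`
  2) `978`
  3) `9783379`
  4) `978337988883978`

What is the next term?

Rewriting the 15 symbols of 978337988883978 one by one yields 978 3 379 88 88 3 978 379 379 379 379 88 978 3 379; concatenated:

978337988883978379379379379889783379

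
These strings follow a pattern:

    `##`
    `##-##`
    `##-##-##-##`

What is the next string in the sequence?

Each string is two copies of the previous one joined by '-'.
Doubling ##-##-##-## with '-' between the halves:

##-##-##-##-##-##-##-##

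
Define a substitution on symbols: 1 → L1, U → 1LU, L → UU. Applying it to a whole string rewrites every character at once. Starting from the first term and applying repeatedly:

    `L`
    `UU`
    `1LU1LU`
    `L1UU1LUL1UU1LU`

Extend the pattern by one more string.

UUL11LU1LUL1UU1LUUUL11LU1LUL1UU1LU

φ(L1UU1LUL1UU1LU) expands symbol-by-symbol to UU L1 1LU 1LU L1 UU 1LU UU L1 1LU 1LU L1 UU 1LU; joining the 14 pieces gives the next term.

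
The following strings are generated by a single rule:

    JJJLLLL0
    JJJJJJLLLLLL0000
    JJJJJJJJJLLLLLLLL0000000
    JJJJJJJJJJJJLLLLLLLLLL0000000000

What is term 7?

JJJJJJJJJJJJJJJJJJJJJLLLLLLLLLLLLLLLL0000000000000000000

Each string has the form J^{3n} L^{2n+2} 0^{3n-2} (n = 1, 2, …).
For term 7, n = 7, so the run lengths are 21, 16, 19.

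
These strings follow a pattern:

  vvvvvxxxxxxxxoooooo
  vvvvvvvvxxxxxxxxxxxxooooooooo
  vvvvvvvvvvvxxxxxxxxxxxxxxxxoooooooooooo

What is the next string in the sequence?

Term n consists of 3n-1 v's, followed by 4n x's, followed by 3n o's, where the shown terms are n = 2, 3, 4.
Setting n = 5 gives 14, 20, 15 characters in each block.

vvvvvvvvvvvvvvxxxxxxxxxxxxxxxxxxxxooooooooooooooo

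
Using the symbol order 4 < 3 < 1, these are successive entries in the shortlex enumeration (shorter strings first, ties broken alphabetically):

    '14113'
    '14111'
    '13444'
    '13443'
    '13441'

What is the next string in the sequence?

Find the rightmost character of 13441 below 1, bump it to the next letter, and reset everything to its right to 4.

13434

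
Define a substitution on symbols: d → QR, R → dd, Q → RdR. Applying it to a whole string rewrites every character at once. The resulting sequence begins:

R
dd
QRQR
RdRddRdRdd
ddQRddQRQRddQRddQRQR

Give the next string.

Rewriting the 20 symbols of ddQRddQRQRddQRddQRQR one by one yields QR QR RdR dd QR QR RdR dd RdR dd QR QR RdR dd QR QR RdR dd RdR dd; concatenated:

QRQRRdRddQRQRRdRddRdRddQRQRRdRddQRQRRdRddRdRdd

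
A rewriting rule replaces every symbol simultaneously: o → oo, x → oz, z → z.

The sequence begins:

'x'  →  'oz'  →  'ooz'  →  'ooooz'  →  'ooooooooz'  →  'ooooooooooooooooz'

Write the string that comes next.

Rewriting the 17 symbols of ooooooooooooooooz one by one yields oo oo oo oo oo oo oo oo oo oo oo oo oo oo oo oo z; concatenated:

ooooooooooooooooooooooooooooooooz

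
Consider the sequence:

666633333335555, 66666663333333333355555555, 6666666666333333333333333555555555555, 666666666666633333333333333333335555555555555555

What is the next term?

66666666666666663333333333333333333333355555555555555555555

Term n consists of 3n+1 6's, followed by 4n+3 3's, followed by 4n 5's (n = 1, 2, …).
For the next term, n = 5, so the run lengths are 16, 23, 20.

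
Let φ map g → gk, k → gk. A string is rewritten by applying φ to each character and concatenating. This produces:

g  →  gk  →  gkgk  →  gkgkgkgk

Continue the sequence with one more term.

gkgkgkgkgkgkgkgk

Apply φ to gkgkgkgk symbol by symbol: g→gk, k→gk, g→gk, k→gk, g→gk, k→gk, g→gk, k→gk; joined: gk gk gk gk gk gk gk gk.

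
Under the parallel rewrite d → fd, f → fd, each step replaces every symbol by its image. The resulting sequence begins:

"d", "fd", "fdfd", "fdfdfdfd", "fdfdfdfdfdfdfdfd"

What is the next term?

Rewriting the 16 symbols of fdfdfdfdfdfdfdfd one by one yields fd fd fd fd fd fd fd fd fd fd fd fd fd fd fd fd; concatenated:

fdfdfdfdfdfdfdfdfdfdfdfdfdfdfdfd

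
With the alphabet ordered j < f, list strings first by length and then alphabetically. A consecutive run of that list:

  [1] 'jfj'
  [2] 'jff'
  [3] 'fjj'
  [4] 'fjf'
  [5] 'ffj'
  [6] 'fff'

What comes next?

After fff the length-3 strings are exhausted; the first length-4 string is 4 copies of j.

jjjj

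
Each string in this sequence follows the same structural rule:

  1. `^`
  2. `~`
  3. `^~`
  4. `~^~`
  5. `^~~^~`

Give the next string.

~^~^~~^~

From term 3 onward, concatenate the second-to-last term with the last: ^·~ = ^~, ~·^~ = ~^~, …
So term 6 is ~^~·^~~^~.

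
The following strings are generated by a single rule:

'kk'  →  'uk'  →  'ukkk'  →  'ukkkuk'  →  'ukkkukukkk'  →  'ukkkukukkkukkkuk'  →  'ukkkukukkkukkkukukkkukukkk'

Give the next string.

ukkkukukkkukkkukukkkukukkkukkkukukkkukkkuk

This is a Fibonacci-style word recurrence s(k) = s(k−1)·s(k−2): e.g. uk·kk = ukkk.
The next term joins ukkkukukkkukkkukukkkukukkk and ukkkukukkkukkkuk.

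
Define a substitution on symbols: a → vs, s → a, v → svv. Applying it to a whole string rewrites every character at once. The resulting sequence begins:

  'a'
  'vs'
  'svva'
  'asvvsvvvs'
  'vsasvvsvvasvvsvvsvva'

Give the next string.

Rewriting the 20 symbols of vsasvvsvvasvvsvvsvva one by one yields svv a vs a svv svv a svv svv vs a svv svv a svv svv a svv svv vs; concatenated:

svvavsasvvsvvasvvsvvvsasvvsvvasvvsvvasvvsvvvs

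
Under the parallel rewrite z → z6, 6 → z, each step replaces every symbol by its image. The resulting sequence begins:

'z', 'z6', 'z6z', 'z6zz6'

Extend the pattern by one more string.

Expanding z6zz6: z→z6, 6→z, z→z6, z→z6, 6→z. Concatenated: z6 z z6 z6 z.

z6zz6z6z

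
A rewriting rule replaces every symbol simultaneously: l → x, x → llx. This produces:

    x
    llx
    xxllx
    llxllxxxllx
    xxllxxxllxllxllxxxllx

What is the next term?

Replace each of the 21 characters of xxllxxxllxllxllxxxllx in place — llx llx x x llx llx llx x x llx x x llx x x llx llx llx x x llx — and concatenate.

llxllxxxllxllxllxxxllxxxllxxxllxllxllxxxllx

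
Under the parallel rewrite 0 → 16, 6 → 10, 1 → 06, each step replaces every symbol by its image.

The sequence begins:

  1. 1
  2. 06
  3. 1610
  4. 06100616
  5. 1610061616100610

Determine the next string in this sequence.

Rewriting the 16 symbols of 1610061616100610 one by one yields 06 10 06 16 16 10 06 10 06 10 06 16 16 10 06 16; concatenated:

06100616161006100610061616100616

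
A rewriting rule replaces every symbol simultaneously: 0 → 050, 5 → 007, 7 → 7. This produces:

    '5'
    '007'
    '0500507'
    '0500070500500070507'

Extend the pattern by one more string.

Applying the rule to each of the 19 symbols of 0500070500500070507 gives the pieces 050 007 050 050 050 7 050 007 050 050 007 050 050 050 7 050 007 050 7, which concatenate to the answer.

050007050050050705000705005000705005005070500070507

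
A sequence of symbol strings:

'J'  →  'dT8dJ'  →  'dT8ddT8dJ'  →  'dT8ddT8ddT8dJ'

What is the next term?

dT8ddT8ddT8ddT8dJ

Every step adds dT8d at the front: s(k+1) = dT8d·s(k).
So the next term is dT8d·dT8ddT8ddT8dJ.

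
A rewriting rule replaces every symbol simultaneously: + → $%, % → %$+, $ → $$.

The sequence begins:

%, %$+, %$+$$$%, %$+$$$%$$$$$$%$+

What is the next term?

Rewriting the 16 symbols of %$+$$$%$$$$$$%$+ one by one yields %$+ $$ $% $$ $$ $$ %$+ $$ $$ $$ $$ $$ $$ %$+ $$ $%; concatenated:

%$+$$$%$$$$$$%$+$$$$$$$$$$$$%$+$$$%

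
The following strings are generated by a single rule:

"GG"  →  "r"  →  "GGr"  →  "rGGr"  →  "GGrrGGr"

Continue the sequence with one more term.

This is a Fibonacci-style word recurrence s(k) = s(k−2)·s(k−1): e.g. GG·r = GGr.
The next term joins rGGr and GGrrGGr.

rGGrGGrrGGr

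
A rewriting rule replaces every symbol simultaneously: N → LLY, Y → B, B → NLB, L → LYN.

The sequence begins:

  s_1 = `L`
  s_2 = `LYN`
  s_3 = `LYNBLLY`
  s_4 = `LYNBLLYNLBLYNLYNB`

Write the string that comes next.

LYNBLLYNLBLYNLYNBLLYLYNNLBLYNBLLYLYNBLLYNLB

Applying the rule to each of the 17 symbols of LYNBLLYNLBLYNLYNB gives the pieces LYN B LLY NLB LYN LYN B LLY LYN NLB LYN B LLY LYN B LLY NLB, which concatenate to the answer.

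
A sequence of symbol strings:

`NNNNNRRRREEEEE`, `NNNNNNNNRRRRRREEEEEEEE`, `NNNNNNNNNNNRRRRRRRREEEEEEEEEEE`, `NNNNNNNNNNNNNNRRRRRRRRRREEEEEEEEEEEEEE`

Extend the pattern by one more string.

Each string has the form N^{3n-1} R^{2n} E^{3n-1}, where the shown terms are n = 2, 3, 4, 5.
Setting n = 6 gives 17, 12, 17 characters in each block.

NNNNNNNNNNNNNNNNNRRRRRRRRRRRREEEEEEEEEEEEEEEEE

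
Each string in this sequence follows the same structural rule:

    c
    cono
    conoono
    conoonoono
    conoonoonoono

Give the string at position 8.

Every step adds ono to the end: s(k+1) = s(k)·ono.
From conoonoonoono, 3 further steps: conoonoonoono → conoonoonoonoono → conoonoonoonoonoono → (answer).

conoonoonoonoonoonoono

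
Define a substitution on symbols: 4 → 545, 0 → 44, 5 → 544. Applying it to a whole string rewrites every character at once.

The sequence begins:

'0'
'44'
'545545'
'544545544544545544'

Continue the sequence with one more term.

Rewriting the 18 symbols of 544545544544545544 one by one yields 544 545 545 544 545 544 544 545 545 544 545 545 544 545 544 544 545 545; concatenated:

544545545544545544544545545544545545544545544544545545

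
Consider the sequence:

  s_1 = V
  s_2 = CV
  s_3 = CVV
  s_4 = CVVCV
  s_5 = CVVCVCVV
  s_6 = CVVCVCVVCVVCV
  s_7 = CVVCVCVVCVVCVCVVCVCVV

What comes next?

CVVCVCVVCVVCVCVVCVCVVCVVCVCVVCVVCV

Each term (from the third on) is the previous term followed by the one before it: term 3 = CV·V = CVV.
So term 8 is CVVCVCVVCVVCVCVVCVCVV·CVVCVCVVCVVCV.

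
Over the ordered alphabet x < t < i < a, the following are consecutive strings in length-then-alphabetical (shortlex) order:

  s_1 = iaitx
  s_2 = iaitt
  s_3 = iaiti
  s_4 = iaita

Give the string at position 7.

Stepping forward 3 times from iaita: iaita → iaiix → iaiit, then the target.

iaiii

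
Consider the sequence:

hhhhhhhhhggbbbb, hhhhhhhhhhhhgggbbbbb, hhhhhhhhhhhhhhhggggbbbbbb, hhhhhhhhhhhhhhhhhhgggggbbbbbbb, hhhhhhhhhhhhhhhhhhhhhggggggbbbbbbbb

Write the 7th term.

Each string has the form h^{3n} g^{n-1} b^{n+1}, where the shown terms are n = 3, 4, 5, 6, 7.
At n = 9 the blocks have lengths 27, 8, 10.

hhhhhhhhhhhhhhhhhhhhhhhhhhhggggggggbbbbbbbbbb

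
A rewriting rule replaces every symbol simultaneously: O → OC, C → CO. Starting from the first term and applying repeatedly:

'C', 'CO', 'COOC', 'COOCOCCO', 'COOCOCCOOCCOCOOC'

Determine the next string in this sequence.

Rewriting the 16 symbols of COOCOCCOOCCOCOOC one by one yields CO OC OC CO OC CO CO OC OC CO CO OC CO OC OC CO; concatenated:

COOCOCCOOCCOCOOCOCCOCOOCCOOCOCCO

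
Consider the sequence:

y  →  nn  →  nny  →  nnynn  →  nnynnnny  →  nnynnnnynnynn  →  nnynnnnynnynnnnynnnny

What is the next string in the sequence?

nnynnnnynnynnnnynnnnynnynnnnynnynn

Each term (from the third on) is the previous term followed by the one before it: term 3 = nn·y = nny.
The next term joins nnynnnnynnynnnnynnnny and nnynnnnynnynn.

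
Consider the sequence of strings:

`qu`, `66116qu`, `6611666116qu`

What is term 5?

Each term is the previous one with 66116 prepended.
From 6611666116qu, 2 further steps: 6611666116qu → 661166611666116qu → (answer).

66116661166611666116qu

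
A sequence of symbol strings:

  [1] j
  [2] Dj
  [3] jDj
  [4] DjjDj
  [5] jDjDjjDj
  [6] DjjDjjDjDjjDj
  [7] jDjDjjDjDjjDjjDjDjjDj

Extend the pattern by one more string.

DjjDjjDjDjjDjjDjDjjDjDjjDjjDjDjjDj

From term 3 onward, concatenate the second-to-last term with the last: j·Dj = jDj, Dj·jDj = DjjDj, …
So term 8 is DjjDjjDjDjjDj·jDjDjjDjDjjDjjDjDjjDj.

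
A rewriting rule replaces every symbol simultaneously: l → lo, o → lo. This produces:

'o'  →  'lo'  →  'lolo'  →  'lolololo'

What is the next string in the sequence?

Apply φ to lolololo symbol by symbol: l→lo, o→lo, l→lo, o→lo, l→lo, o→lo, l→lo, o→lo; joined: lo lo lo lo lo lo lo lo.

lolololololololo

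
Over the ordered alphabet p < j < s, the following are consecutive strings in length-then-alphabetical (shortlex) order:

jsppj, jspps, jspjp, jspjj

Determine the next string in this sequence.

jspjs

Treat jspjj as a base-3 numeral over the given alphabet and add one, carrying through any trailing s's.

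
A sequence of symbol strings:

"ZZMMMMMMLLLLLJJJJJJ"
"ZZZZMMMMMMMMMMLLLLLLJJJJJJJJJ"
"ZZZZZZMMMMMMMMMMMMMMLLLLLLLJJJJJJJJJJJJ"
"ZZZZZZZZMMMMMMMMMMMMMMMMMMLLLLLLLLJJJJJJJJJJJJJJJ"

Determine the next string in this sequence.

Each string has the form Z^{2n-2} M^{4n-2} L^{n+3} J^{3n}, where the shown terms are n = 2, 3, 4, 5.
Setting n = 6 gives 10, 22, 9, 18 characters in each block.

ZZZZZZZZZZMMMMMMMMMMMMMMMMMMMMMMLLLLLLLLLJJJJJJJJJJJJJJJJJJ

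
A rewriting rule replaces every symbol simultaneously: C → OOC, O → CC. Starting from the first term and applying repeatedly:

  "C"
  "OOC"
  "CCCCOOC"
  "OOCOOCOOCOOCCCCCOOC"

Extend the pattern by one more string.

CCCCOOCCCCCOOCCCCCOOCCCCCOOCOOCOOCOOCOOCCCCCOOC

Replace each of the 19 characters of OOCOOCOOCOOCCCCCOOC in place — CC CC OOC CC CC OOC CC CC OOC CC CC OOC OOC OOC OOC OOC CC CC OOC — and concatenate.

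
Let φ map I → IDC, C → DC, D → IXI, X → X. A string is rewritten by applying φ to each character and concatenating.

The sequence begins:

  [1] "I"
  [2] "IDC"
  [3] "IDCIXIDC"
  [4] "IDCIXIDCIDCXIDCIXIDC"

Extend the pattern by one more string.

φ(IDCIXIDCIDCXIDCIXIDC) expands symbol-by-symbol to IDC IXI DC IDC X IDC IXI DC IDC IXI DC X IDC IXI DC IDC X IDC IXI DC; joining the 20 pieces gives the next term.

IDCIXIDCIDCXIDCIXIDCIDCIXIDCXIDCIXIDCIDCXIDCIXIDC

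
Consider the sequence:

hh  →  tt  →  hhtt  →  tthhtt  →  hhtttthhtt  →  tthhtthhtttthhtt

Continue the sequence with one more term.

hhtttthhtttthhtthhtttthhtt

This is a Fibonacci-style word recurrence s(k) = s(k−2)·s(k−1): e.g. hh·tt = hhtt.
So term 7 is hhtttthhtt·tthhtthhtttthhtt.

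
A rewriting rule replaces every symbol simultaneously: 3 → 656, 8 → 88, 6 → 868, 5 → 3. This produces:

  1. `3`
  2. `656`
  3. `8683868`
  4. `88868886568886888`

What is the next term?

Rewriting the 17 symbols of 88868886568886888 one by one yields 88 88 88 868 88 88 88 868 3 868 88 88 88 868 88 88 88; concatenated:

8888888688888888683868888888868888888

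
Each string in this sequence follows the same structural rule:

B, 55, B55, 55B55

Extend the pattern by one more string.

This is a Fibonacci-style word recurrence s(k) = s(k−2)·s(k−1): e.g. B·55 = B55.
Continuing: B55 · 55B55 gives term 5.

B5555B55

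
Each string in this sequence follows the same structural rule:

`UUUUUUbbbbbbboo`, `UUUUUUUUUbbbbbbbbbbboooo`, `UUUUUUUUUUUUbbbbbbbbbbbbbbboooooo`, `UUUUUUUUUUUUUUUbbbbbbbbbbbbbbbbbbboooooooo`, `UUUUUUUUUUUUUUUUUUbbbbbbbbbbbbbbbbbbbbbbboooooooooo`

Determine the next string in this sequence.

UUUUUUUUUUUUUUUUUUUUUbbbbbbbbbbbbbbbbbbbbbbbbbbboooooooooooo

Each string has the form U^{3n+3} b^{4n+3} o^{2n} (n = 1, 2, …).
Setting n = 6 gives 21, 27, 12 characters in each block.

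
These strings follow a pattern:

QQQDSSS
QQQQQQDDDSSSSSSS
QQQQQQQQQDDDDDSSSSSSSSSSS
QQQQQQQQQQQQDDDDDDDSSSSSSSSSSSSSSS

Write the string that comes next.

QQQQQQQQQQQQQQQDDDDDDDDDSSSSSSSSSSSSSSSSSSS

Each string has the form Q^{3n} D^{2n-1} S^{4n-1} (n = 1, 2, …).
Setting n = 5 gives 15, 9, 19 characters in each block.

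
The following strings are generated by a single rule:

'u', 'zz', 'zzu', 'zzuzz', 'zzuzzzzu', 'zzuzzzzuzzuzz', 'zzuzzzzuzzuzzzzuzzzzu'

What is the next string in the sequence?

zzuzzzzuzzuzzzzuzzzzuzzuzzzzuzzuzz

Each term (from the third on) is the previous term followed by the one before it: term 3 = zz·u = zzu.
Continuing: zzuzzzzuzzuzzzzuzzzzu · zzuzzzzuzzuzz gives term 8.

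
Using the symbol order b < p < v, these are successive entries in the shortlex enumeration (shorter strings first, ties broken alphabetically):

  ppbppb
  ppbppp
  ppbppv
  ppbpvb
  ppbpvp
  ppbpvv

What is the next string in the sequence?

ppbvbb

Find the rightmost character of ppbpvv below v, bump it to the next letter, and reset everything to its right to b.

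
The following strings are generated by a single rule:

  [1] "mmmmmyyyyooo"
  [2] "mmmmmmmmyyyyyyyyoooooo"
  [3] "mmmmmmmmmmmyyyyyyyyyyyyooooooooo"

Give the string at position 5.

mmmmmmmmmmmmmmmmmyyyyyyyyyyyyyyyyyyyyooooooooooooooo

The n-th term is 3n+2 m's then 4n y's then 3n o's (n = 1, 2, …).
For term 5, n = 5, so the run lengths are 17, 20, 15.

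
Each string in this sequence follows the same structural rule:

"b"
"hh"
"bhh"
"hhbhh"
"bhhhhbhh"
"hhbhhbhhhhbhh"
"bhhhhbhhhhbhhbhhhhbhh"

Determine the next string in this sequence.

This is a Fibonacci-style word recurrence s(k) = s(k−2)·s(k−1): e.g. b·hh = bhh.
The next term joins hhbhhbhhhhbhh and bhhhhbhhhhbhhbhhhhbhh.

hhbhhbhhhhbhhbhhhhbhhhhbhhbhhhhbhh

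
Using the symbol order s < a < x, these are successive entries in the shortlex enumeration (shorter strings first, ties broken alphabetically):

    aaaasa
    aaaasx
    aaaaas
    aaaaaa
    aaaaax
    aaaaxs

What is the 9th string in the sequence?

Advancing 3 positions from aaaaxs through aaaaxs → aaaaxa → aaaaxx reaches term 9.

aaaxss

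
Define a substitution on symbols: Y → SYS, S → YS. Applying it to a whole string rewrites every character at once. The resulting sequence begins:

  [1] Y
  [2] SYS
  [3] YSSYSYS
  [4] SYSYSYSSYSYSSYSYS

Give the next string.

Rewriting the 17 symbols of SYSYSYSSYSYSSYSYS one by one yields YS SYS YS SYS YS SYS YS YS SYS YS SYS YS YS SYS YS SYS YS; concatenated:

YSSYSYSSYSYSSYSYSYSSYSYSSYSYSYSSYSYSSYSYS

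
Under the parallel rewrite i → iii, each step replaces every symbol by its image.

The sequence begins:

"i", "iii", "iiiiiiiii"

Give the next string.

iiiiiiiiiiiiiiiiiiiiiiiiiii

Apply φ to iiiiiiiii symbol by symbol: i→iii, i→iii, i→iii, i→iii, i→iii, i→iii, i→iii, i→iii, i→iii; joined: iii iii iii iii iii iii iii iii iii.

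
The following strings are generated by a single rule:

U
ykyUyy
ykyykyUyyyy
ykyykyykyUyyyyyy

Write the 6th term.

s(k+1) = yky·s(k)·yy, so each term gains yky as a prefix and yy as a suffix.
From ykyykyykyUyyyyyy, 2 further steps: ykyykyykyUyyyyyy → ykyykyykyykyUyyyyyyyy → (answer).

ykyykyykyykyykyUyyyyyyyyyy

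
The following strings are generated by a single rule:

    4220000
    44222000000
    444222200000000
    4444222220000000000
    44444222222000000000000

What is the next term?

444444222222200000000000000

Each string has the form 4^{n} 2^{n+1} 0^{2n+2} (n = 1, 2, …).
For the next term, n = 6, so the run lengths are 6, 7, 14.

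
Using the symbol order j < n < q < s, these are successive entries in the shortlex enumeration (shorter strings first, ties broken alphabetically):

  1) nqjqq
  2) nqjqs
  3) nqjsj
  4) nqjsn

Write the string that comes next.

Treat nqjsn as a base-4 numeral over the given alphabet and add one, carrying through any trailing s's.

nqjsq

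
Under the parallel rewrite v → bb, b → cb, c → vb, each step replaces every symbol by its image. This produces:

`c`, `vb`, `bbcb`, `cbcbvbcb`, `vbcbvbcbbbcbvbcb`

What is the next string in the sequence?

φ(vbcbvbcbbbcbvbcb) expands symbol-by-symbol to bb cb vb cb bb cb vb cb cb cb vb cb bb cb vb cb; joining the 16 pieces gives the next term.

bbcbvbcbbbcbvbcbcbcbvbcbbbcbvbcb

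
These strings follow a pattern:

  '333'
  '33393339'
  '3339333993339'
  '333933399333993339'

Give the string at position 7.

Every step adds 93339 to the end: s(k+1) = s(k)·93339.
From 333933399333993339, 3 further steps: 333933399333993339 → 33393339933399333993339 → 3339333993339933399333993339 → (answer).

333933399333993339933399333993339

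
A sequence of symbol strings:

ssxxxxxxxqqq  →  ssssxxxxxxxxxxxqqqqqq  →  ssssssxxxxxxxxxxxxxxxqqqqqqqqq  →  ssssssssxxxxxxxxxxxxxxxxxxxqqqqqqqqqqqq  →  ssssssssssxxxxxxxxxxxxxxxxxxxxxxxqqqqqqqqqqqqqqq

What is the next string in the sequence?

ssssssssssssxxxxxxxxxxxxxxxxxxxxxxxxxxxqqqqqqqqqqqqqqqqqq

Term n consists of 2n s's, followed by 4n+3 x's, followed by 3n q's (n = 1, 2, …).
Setting n = 6 gives 12, 27, 18 characters in each block.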